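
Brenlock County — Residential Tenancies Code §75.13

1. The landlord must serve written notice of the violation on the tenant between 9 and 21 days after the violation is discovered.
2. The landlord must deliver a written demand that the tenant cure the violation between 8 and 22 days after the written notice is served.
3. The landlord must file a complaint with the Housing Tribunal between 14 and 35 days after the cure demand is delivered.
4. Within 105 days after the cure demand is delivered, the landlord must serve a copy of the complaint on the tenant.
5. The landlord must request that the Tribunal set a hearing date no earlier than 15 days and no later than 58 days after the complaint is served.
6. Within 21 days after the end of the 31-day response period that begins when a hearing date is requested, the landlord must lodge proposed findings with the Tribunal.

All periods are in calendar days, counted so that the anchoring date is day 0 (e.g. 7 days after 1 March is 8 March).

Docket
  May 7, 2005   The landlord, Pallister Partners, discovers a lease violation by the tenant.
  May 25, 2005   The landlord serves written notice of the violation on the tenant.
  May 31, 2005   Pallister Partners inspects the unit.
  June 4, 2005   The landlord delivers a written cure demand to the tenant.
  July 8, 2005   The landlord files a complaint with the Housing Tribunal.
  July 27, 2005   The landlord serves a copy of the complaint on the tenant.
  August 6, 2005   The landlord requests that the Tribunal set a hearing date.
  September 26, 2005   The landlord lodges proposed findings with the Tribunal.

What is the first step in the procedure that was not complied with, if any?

Step 1 — 9 and 21 days from May 7, 2005 (when the violation is discovered) are May 16, 2005 and May 28, 2005 respectively; done May 25, 2005, which is between those dates.
Step 2 — 8 and 22 days from May 25, 2005 (when the written notice is served) are June 2, 2005 and June 16, 2005 respectively; June 4, 2005 falls inside that range.
Step 3 — 14 and 35 days from June 4, 2005 (when the cure demand is delivered) are June 18, 2005 and July 9, 2005 respectively; done July 8, 2005 — within the window.
Step 4 — counting 105 days from June 4, 2005 (when the cure demand is delivered) gives a deadline of September 17, 2005; July 27, 2005 is within that limit.
Step 5 — 15 and 58 days from July 27, 2005 (when the complaint is served) are August 11, 2005 and September 23, 2005 respectively; done August 6, 2005 — 5 days before the window opened.
No need to go further; step 5 was not satisfied.

Step 5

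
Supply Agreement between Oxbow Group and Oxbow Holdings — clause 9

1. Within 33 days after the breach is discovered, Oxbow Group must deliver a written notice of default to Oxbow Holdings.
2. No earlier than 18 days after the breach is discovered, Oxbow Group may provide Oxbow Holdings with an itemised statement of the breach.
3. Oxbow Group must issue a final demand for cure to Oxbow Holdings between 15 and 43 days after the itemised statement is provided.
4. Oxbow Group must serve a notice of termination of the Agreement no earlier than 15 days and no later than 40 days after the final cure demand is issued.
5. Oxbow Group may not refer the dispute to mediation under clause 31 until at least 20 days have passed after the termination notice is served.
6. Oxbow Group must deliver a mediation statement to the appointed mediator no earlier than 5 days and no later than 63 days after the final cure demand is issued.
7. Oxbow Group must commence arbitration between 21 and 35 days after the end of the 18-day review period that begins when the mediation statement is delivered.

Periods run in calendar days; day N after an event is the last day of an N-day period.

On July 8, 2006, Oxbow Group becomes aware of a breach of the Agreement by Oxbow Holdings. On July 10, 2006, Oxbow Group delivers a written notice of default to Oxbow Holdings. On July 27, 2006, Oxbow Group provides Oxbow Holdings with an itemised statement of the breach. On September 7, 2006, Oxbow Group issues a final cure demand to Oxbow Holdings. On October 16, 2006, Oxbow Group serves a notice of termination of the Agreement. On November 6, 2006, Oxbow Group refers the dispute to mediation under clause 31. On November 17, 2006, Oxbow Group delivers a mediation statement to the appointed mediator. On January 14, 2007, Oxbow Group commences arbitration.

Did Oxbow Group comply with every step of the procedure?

Step 1 — counting 33 days from July 8, 2006 (when the breach is discovered) gives a deadline of August 10, 2006; completed July 10, 2006, before the deadline.
Step 2 — must wait 18 days from July 8, 2006 (when the breach is discovered), so not before July 26, 2006; July 27, 2006 is on or after that date.
Step 3 — 15 and 43 days from July 27, 2006 (when the itemised statement is provided) are August 11, 2006 and September 8, 2006 respectively; done September 7, 2006, which is between those dates.
Step 4 — 15 and 40 days from September 7, 2006 (when the final cure demand is issued) are September 22, 2006 and October 17, 2006 respectively; done October 16, 2006, which is between those dates.
Step 5 — must wait 20 days from October 16, 2006 (when the termination notice is served), so not before November 5, 2006; done November 6, 2006, after the minimum wait.
Step 6 — 5 and 63 days from September 7, 2006 (when the final cure demand is issued) are September 12, 2006 and November 9, 2006 respectively; done November 17, 2006 — 8 days after the window closed.

No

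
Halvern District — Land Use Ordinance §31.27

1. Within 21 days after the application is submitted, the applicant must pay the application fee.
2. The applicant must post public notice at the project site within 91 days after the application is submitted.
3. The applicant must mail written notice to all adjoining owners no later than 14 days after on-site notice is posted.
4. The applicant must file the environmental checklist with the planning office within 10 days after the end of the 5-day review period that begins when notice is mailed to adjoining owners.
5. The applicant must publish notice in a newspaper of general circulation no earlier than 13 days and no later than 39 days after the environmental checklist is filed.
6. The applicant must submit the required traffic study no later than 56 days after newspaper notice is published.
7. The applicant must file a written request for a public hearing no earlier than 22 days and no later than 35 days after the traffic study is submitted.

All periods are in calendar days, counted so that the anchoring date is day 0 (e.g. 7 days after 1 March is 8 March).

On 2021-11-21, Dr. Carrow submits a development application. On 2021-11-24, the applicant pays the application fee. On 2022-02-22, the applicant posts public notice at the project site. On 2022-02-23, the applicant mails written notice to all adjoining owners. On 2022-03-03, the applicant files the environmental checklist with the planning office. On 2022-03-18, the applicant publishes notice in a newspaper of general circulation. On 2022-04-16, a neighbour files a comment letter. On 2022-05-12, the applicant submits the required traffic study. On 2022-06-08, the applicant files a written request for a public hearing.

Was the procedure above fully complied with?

No

(1) due by 2021-11-21 + 21 days = 2021-12-12; done 2021-11-24 — timely.
(2) due by 2021-11-21 + 91 days = 2022-02-20; done 2022-02-22 — 2 days late.
The analysis stops there.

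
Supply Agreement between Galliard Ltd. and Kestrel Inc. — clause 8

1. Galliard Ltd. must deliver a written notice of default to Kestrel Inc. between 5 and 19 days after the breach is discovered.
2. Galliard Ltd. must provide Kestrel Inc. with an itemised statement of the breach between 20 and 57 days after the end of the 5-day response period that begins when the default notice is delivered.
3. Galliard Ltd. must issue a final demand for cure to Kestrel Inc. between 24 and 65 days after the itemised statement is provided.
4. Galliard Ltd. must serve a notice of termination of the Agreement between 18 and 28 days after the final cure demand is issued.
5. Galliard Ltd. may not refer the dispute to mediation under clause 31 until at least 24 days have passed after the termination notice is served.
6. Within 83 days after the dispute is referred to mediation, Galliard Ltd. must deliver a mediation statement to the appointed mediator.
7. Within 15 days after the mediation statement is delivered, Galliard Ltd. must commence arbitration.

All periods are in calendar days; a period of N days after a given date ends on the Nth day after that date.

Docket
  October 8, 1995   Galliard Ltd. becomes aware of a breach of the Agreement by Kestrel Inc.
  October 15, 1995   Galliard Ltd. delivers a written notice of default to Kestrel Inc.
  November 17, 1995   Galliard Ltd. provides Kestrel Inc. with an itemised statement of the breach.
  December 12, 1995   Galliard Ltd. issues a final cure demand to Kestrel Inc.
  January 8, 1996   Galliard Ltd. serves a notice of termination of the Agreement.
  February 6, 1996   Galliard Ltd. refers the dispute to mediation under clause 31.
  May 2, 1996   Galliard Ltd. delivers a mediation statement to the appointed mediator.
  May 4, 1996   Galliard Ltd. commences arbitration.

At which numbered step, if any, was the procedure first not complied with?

(1) the permitted window runs from October 8, 1995 + 5 = October 13, 1995 to October 8, 1995 + 19 = October 27, 1995; October 15, 1995 falls inside that range.
(2) the permitted window runs from October 20, 1995 + 20 = November 9, 1995 to October 20, 1995 + 57 = December 16, 1995; November 17, 1995 falls inside that range.
(3) the permitted window runs from November 17, 1995 + 24 = December 11, 1995 to November 17, 1995 + 65 = January 21, 1996; December 12, 1995 falls inside that range.
(4) the permitted window runs from December 12, 1995 + 18 = December 30, 1995 to December 12, 1995 + 28 = January 9, 1996; January 8, 1996 falls inside that range.
(5) permitted from January 8, 1996 + 24 days = February 1, 1996 onward; done February 6, 1996, after the minimum wait.
(6) due by February 6, 1996 + 83 days = April 29, 1996; done May 2, 1996 — 3 days late.

Step 6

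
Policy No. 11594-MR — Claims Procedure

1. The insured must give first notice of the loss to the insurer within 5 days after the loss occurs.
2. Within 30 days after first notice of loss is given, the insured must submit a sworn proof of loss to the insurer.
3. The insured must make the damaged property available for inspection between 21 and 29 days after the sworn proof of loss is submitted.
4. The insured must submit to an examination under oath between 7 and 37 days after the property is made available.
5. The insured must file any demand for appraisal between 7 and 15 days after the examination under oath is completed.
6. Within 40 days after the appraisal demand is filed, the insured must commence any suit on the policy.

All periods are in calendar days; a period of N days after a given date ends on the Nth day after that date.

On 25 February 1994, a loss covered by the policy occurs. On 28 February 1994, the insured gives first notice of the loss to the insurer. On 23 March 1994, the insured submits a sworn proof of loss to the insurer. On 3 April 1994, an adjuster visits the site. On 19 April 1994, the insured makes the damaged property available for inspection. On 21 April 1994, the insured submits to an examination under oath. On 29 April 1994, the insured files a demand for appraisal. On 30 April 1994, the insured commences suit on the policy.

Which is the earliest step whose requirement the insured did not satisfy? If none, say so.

Step 4

Step 1 — counting 5 days from 25 February 1994 (when the loss occurs) gives a deadline of 2 March 1994; completed 28 February 1994, before the deadline.
Step 2 — counting 30 days from 28 February 1994 (when first notice of loss is given) gives a deadline of 30 March 1994; done 23 March 1994 — timely.
Step 3 — 21 and 29 days from 23 March 1994 (when the sworn proof of loss is submitted) are 13 April 1994 and 21 April 1994 respectively; done 19 April 1994 — within the window.
Step 4 — 7 and 37 days from 19 April 1994 (when the property is made available) are 26 April 1994 and 26 May 1994 respectively; done 21 April 1994 — 5 days before the window opened.
The analysis stops there.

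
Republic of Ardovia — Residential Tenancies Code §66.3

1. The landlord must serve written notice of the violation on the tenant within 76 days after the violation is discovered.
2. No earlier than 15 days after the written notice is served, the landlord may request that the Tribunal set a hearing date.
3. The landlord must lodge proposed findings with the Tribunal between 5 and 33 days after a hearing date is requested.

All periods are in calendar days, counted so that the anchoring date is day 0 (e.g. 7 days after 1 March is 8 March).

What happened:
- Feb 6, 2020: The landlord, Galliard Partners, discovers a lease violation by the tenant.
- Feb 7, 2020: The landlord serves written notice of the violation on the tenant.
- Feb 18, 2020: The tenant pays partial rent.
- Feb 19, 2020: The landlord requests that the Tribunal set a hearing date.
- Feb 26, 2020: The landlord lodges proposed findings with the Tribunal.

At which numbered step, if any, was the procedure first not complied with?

Step 2

(1) due by Feb 6, 2020 + 76 days = Apr 22, 2020; completed Feb 7, 2020, before the deadline.
(2) permitted from Feb 7, 2020 + 15 days = Feb 22, 2020 onward; done Feb 19, 2020 — 3 days too early.
That is the first point of non-compliance.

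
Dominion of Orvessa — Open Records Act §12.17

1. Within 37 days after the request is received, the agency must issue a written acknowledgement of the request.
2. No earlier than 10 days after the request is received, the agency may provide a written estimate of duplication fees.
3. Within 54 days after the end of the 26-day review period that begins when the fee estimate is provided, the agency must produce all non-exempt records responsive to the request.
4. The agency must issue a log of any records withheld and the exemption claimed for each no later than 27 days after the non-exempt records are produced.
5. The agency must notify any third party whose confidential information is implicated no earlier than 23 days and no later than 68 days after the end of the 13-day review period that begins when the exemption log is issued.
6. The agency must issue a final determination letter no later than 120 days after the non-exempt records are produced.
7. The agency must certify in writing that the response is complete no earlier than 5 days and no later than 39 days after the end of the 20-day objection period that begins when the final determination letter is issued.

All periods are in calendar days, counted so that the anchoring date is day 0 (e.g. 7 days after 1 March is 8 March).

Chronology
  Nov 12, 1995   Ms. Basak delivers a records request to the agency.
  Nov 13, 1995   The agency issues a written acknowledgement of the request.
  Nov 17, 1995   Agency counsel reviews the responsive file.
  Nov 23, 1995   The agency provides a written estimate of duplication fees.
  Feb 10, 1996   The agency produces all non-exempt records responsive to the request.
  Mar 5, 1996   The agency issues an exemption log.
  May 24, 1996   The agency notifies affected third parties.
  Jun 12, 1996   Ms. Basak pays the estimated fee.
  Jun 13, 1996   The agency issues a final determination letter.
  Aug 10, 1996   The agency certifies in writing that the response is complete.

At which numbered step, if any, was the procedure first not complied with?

(1) due by Nov 12, 1995 + 37 days = Dec 19, 1995; done Nov 13, 1995 — timely.
(2) permitted from Nov 12, 1995 + 10 days = Nov 22, 1995 onward; done Nov 23, 1995, after the minimum wait.
(3) due by Dec 19, 1995 + 54 days = Feb 11, 1996; done Feb 10, 1996 — timely.
(4) due by Feb 10, 1996 + 27 days = Mar 8, 1996; completed Mar 5, 1996, before the deadline.
(5) the permitted window runs from Mar 18, 1996 + 23 = Apr 10, 1996 to Mar 18, 1996 + 68 = May 25, 1996; May 24, 1996 falls inside that range.
(6) due by Feb 10, 1996 + 120 days = Jun 9, 1996; Jun 13, 1996 misses that deadline by 4 days.
The procedure was therefore not followed at step 6.

Step 6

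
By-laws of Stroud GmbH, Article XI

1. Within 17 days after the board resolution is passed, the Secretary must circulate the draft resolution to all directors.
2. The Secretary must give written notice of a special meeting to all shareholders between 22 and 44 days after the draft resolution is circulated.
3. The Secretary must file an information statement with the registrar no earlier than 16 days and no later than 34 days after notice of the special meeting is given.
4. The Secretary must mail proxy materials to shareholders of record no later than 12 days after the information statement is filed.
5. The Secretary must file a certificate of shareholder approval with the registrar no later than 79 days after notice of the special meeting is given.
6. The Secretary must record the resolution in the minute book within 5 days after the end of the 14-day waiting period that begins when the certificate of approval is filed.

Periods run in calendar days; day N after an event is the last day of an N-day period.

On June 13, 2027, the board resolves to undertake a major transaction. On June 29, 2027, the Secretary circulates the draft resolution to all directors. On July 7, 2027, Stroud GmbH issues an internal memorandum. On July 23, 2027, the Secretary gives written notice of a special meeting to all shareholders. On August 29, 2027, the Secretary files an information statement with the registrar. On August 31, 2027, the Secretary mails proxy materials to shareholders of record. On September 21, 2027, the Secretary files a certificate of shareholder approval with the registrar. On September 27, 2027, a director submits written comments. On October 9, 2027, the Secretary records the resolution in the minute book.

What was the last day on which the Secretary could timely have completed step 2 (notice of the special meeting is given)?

August 12, 2027

Step 2 runs from June 29, 2027, when the draft resolution is circulated. The window is 22–44 days after June 29, 2027; it closes on August 12, 2027.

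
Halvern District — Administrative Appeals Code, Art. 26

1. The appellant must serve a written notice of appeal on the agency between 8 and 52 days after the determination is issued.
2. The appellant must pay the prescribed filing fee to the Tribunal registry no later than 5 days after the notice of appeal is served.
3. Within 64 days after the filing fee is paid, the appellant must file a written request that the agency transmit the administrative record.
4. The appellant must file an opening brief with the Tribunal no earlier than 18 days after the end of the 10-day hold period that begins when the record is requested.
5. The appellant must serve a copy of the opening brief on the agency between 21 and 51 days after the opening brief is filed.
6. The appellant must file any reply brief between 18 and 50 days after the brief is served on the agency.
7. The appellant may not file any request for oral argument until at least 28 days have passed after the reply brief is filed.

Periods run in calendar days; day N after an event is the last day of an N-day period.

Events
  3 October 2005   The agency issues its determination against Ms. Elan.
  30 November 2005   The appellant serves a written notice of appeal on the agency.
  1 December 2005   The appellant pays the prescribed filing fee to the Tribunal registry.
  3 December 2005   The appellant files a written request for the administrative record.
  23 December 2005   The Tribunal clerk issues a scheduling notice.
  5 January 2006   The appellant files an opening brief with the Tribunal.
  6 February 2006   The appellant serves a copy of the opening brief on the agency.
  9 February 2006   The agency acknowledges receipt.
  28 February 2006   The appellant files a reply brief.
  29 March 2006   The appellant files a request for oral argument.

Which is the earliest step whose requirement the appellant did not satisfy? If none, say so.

Step 1: the window is 8–52 days after 3 October 2005 (when the determination is issued), so 11 October 2005 through 24 November 2005; 30 November 2005 is 6 days past the end of the window.
That is the first point of non-compliance.

Step 1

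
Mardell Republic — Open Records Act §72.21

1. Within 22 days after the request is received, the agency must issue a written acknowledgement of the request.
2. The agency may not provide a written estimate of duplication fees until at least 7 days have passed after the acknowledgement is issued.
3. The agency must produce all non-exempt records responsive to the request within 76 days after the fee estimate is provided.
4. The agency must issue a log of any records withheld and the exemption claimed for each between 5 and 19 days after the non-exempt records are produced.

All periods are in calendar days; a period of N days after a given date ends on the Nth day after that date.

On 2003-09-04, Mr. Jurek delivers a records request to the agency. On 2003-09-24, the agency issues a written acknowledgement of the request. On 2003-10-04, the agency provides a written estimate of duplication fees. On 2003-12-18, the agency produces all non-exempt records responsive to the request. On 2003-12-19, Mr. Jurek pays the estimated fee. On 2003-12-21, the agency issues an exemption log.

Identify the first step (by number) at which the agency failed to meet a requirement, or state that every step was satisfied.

Step 4

(1) due by 2003-09-04 + 22 days = 2003-09-26; 2003-09-24 is within that limit.
(2) permitted from 2003-09-24 + 7 days = 2003-10-01 onward; done 2003-10-04, after the minimum wait.
(3) due by 2003-10-04 + 76 days = 2003-12-19; 2003-12-18 is within that limit.
(4) the permitted window runs from 2003-12-18 + 5 = 2003-12-23 to 2003-12-18 + 19 = 2004-01-06; 2003-12-21 is 2 days too early.
That is the first point of non-compliance.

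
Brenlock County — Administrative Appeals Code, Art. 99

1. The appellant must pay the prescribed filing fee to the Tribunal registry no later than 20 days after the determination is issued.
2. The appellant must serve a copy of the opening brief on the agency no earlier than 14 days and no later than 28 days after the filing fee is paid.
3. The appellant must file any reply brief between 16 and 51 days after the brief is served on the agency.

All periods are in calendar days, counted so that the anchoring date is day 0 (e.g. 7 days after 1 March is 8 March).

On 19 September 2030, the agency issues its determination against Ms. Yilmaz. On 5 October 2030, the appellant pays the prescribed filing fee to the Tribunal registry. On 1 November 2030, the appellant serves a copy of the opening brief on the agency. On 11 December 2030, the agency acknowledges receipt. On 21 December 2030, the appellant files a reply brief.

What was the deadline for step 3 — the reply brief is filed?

Step 3 runs from 1 November 2030, when the brief is served on the agency. The window is 16–51 days after 1 November 2030; it closes on 22 December 2030.

22 December 2030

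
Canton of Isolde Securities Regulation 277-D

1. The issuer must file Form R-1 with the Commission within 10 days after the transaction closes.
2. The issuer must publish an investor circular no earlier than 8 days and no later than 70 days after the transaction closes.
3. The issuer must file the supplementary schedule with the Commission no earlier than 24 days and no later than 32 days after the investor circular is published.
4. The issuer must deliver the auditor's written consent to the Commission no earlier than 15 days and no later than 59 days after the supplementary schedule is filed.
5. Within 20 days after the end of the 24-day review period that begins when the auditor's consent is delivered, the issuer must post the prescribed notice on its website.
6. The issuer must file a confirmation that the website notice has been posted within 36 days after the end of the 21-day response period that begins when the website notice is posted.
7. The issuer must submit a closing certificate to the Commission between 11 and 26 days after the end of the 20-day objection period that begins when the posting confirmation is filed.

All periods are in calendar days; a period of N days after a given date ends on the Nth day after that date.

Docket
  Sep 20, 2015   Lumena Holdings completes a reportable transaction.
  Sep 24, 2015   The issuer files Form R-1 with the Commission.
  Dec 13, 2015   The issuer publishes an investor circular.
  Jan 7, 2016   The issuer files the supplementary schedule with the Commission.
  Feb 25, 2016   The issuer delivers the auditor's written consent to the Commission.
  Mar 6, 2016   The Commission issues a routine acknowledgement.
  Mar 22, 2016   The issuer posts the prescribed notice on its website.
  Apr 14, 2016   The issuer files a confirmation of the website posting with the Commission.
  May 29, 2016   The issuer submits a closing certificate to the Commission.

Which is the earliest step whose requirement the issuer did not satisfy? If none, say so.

Step 2

Step 1 — counting 10 days from Sep 20, 2015 (when the transaction closes) gives a deadline of Sep 30, 2015; done Sep 24, 2015 — timely.
Step 2 — 8 and 70 days from Sep 20, 2015 (when the transaction closes) are Sep 28, 2015 and Nov 29, 2015 respectively; done Dec 13, 2015 — 14 days after the window closed.
The analysis stops there.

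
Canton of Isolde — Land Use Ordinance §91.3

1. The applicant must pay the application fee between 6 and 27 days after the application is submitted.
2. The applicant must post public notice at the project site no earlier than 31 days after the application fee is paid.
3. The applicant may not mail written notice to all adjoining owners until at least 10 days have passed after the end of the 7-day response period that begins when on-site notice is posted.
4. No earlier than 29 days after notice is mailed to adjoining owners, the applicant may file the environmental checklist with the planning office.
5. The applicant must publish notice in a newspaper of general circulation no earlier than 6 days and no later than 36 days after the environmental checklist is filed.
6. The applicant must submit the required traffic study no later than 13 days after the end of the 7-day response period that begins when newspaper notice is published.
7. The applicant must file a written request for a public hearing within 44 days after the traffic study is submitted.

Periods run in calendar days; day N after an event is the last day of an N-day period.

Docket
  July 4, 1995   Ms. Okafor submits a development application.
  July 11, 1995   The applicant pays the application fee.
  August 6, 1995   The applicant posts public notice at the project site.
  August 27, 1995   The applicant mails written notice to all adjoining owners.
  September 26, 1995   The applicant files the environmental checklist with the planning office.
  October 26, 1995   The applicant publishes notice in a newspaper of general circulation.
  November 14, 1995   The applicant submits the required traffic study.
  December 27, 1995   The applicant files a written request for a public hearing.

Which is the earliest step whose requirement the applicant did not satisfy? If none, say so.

Step 2

(1) the permitted window runs from July 4, 1995 + 6 = July 10, 1995 to July 4, 1995 + 27 = July 31, 1995; done July 11, 1995, which is between those dates.
(2) permitted from July 11, 1995 + 31 days = August 11, 1995 onward; acted on August 6, 1995, 5 days prematurely.
No need to go further; step 2 was not satisfied.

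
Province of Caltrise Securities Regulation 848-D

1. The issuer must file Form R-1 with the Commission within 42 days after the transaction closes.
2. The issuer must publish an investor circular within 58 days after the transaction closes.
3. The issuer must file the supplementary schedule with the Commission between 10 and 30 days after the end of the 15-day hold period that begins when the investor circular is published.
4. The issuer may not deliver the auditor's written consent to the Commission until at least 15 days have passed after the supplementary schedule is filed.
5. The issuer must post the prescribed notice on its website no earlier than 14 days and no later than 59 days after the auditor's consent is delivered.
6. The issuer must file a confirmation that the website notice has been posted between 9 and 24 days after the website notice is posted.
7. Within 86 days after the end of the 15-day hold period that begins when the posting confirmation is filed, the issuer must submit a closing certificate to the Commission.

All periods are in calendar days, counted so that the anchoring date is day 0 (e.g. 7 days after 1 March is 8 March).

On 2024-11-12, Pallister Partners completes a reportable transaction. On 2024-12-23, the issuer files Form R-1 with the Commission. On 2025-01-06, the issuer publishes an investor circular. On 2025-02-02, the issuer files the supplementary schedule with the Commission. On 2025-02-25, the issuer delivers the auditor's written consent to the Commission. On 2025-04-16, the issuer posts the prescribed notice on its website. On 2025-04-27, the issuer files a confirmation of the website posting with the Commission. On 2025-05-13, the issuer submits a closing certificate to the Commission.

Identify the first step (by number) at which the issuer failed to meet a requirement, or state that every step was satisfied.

None — every step was satisfied

Step 1: 42 days after 2024-11-12 (when the transaction closes) is 2024-12-24; 2024-12-23 is within that limit.
Step 2: 58 days after 2024-11-12 (when the transaction closes) is 2025-01-09; 2025-01-06 is within that limit.
Step 3: the window is 10–30 days after 2025-01-21 (end of the 15-day hold period, which began when the investor circular is published on 2025-01-06), so 2025-01-31 through 2025-02-20; done 2025-02-02, which is between those dates.
Step 4: the earliest permitted date is 15 days after 2025-02-02 (when the supplementary schedule is filed), i.e. 2025-02-17; done 2025-02-25 — permitted.
Step 5: the window is 14–59 days after 2025-02-25 (when the auditor's consent is delivered), so 2025-03-11 through 2025-04-25; 2025-04-16 falls inside that range.
Step 6: the window is 9–24 days after 2025-04-16 (when the website notice is posted), so 2025-04-25 through 2025-05-10; done 2025-04-27, which is between those dates.
Step 7: 86 days after 2025-05-12 (end of the 15-day hold period, which began when the posting confirmation is filed on 2025-04-27) is 2025-08-06; 2025-05-13 is within that limit.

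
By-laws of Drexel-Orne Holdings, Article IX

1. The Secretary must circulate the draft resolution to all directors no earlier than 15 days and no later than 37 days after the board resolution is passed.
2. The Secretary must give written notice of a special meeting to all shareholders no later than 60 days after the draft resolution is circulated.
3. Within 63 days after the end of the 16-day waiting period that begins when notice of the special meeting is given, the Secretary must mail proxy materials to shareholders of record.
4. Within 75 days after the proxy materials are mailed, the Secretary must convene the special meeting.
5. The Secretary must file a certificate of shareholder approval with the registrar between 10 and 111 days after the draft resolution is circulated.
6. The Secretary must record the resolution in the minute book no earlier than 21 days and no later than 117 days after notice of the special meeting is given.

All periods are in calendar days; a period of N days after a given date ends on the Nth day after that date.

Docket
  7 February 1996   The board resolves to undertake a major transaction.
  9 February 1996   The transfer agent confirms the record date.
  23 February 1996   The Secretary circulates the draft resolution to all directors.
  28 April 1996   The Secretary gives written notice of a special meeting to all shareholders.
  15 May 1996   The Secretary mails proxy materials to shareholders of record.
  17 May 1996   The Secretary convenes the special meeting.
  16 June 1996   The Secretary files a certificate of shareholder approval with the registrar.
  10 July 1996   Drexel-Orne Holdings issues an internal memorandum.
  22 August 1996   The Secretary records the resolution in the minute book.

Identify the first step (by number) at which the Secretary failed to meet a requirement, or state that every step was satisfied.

Step 2

Step 1: the window is 15–37 days after 7 February 1996 (when the board resolution is passed), so 22 February 1996 through 15 March 1996; done 23 February 1996, which is between those dates.
Step 2: 60 days after 23 February 1996 (when the draft resolution is circulated) is 23 April 1996; 28 April 1996 misses that deadline by 5 days.
That is the first point of non-compliance.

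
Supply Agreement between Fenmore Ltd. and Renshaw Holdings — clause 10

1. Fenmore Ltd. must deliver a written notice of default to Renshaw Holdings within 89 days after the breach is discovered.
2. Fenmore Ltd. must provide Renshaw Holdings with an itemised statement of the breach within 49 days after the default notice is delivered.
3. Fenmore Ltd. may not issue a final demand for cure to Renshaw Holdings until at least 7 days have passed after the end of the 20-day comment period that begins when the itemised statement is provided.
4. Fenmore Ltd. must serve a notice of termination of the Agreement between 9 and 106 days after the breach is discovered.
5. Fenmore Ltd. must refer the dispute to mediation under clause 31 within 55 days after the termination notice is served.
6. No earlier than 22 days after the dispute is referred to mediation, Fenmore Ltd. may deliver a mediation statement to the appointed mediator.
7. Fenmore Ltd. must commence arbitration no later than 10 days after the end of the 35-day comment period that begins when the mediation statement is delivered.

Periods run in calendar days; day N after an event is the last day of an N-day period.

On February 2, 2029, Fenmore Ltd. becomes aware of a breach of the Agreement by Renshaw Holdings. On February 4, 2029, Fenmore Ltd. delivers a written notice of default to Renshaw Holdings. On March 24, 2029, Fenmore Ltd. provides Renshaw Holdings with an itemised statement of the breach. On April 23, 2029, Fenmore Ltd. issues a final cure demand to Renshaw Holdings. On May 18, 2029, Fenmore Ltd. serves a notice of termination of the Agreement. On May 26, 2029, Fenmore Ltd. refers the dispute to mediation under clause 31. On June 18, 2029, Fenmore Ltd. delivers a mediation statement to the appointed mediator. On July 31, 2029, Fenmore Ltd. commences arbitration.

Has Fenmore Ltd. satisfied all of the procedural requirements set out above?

Yes

Step 1 — counting 89 days from February 2, 2029 (when the breach is discovered) gives a deadline of May 2, 2029; February 4, 2029 is within that limit.
Step 2 — counting 49 days from February 4, 2029 (when the default notice is delivered) gives a deadline of March 25, 2029; March 24, 2029 is within that limit.
Step 3 — must wait 7 days from April 13, 2029 (end of the 20-day comment period, which began when the itemised statement is provided on March 24, 2029), so not before April 20, 2029; done April 23, 2029, after the minimum wait.
Step 4 — 9 and 106 days from February 2, 2029 (when the breach is discovered) are February 11, 2029 and May 19, 2029 respectively; done May 18, 2029 — within the window.
Step 5 — counting 55 days from May 18, 2029 (when the termination notice is served) gives a deadline of July 12, 2029; done May 26, 2029 — timely.
Step 6 — must wait 22 days from May 26, 2029 (when the dispute is referred to mediation), so not before June 17, 2029; June 18, 2029 is on or after that date.
Step 7 — counting 10 days from July 23, 2029 (end of the 35-day comment period, which began when the mediation statement is delivered on June 18, 2029) gives a deadline of August 2, 2029; July 31, 2029 is within that limit.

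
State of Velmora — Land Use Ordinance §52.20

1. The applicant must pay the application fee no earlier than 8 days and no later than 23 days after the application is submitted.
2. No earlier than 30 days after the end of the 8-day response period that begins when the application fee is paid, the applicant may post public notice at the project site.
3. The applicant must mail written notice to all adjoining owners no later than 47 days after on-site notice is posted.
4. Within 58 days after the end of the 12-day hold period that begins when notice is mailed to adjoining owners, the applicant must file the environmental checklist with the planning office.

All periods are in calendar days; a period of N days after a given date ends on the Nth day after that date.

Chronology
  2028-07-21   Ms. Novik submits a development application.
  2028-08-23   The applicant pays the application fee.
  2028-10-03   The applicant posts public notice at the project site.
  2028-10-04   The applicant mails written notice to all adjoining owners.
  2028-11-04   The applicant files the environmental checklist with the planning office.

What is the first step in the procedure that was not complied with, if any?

Step 1: the window is 8–23 days after 2028-07-21 (when the application is submitted), so 2028-07-29 through 2028-08-13; done 2028-08-23 — 10 days after the window closed.
The analysis stops there.

Step 1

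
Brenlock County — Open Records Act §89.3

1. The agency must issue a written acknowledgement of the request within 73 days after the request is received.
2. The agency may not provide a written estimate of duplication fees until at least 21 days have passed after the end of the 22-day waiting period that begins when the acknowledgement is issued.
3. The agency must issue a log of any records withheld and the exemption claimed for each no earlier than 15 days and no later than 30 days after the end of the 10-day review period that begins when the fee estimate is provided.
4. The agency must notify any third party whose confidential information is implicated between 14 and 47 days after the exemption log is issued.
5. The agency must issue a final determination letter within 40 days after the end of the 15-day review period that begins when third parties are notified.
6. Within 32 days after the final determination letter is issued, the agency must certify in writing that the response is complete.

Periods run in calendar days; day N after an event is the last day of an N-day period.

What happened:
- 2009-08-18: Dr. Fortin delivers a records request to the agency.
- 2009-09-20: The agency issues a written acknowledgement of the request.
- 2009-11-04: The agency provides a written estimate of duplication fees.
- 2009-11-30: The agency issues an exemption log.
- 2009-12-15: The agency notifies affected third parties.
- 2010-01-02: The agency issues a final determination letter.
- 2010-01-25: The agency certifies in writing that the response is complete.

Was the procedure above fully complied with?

Yes

Step 1: 73 days after 2009-08-18 (when the request is received) is 2009-10-30; 2009-09-20 is within that limit.
Step 2: the earliest permitted date is 21 days after 2009-10-12 (end of the 22-day waiting period, which began when the acknowledgement is issued on 2009-09-20), i.e. 2009-11-02; done 2009-11-04 — permitted.
Step 3: the window is 15–30 days after 2009-11-14 (end of the 10-day review period, which began when the fee estimate is provided on 2009-11-04), so 2009-11-29 through 2009-12-14; 2009-11-30 falls inside that range.
Step 4: the window is 14–47 days after 2009-11-30 (when the exemption log is issued), so 2009-12-14 through 2010-01-16; done 2009-12-15, which is between those dates.
Step 5: 40 days after 2009-12-30 (end of the 15-day review period, which began when third parties are notified on 2009-12-15) is 2010-02-08; done 2010-01-02 — timely.
Step 6: 32 days after 2010-01-02 (when the final determination letter is issued) is 2010-02-03; done 2010-01-25 — timely.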